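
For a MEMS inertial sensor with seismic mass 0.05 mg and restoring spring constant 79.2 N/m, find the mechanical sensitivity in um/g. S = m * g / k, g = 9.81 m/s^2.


Step 1: Convert mass: m = 0.05 mg = 5.00e-08 kg
Step 2: S = m * g / k = 5.00e-08 * 9.81 / 79.2
Step 3: S = 6.19e-09 m/g
Step 4: Convert to um/g: S = 0.006 um/g


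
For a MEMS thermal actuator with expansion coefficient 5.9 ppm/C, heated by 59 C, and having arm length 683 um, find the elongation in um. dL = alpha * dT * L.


Step 1: Convert CTE: alpha = 5.9 ppm/C = 5.9e-6 /C
Step 2: dL = 5.9e-6 * 59 * 683
dL = 0.2378 um


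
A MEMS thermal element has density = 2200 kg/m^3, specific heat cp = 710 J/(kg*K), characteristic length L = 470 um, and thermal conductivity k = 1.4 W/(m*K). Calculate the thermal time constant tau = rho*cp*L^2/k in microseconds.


Step 1: Convert L to m: L = 470e-6 m
Step 2: L^2 = (470e-6)^2 = 2.209e-07 m^2
Step 3: tau = 2200 * 710 * 2.209e-07 / 1.4 = 2.4646128571e-01 s
Step 4: Convert to microseconds (multiply by 1e6).
tau = 246461.286 us


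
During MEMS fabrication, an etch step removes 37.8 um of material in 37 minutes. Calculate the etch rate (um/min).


Step 1: Etch rate = depth / time
Step 2: rate = 37.8 / 37
rate = 1.022 um/min


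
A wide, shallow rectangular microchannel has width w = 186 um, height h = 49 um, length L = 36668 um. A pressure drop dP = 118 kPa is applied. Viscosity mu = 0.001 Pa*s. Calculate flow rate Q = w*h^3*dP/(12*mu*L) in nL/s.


Step 1: Convert all dimensions to SI (meters).
w = 186e-6 m, h = 49e-6 m, L = 36668e-6 m, dP = 118e3 Pa
Step 2: Q = w * h^3 * dP / (12 * mu * L)
Q = 186e-6 * (49e-6)^3 * 118e3 / (12 * 0.001 * 36668e-6) = 5.86833263e-09 m^3/s
Step 3: Convert Q from m^3/s to nL/s (1 m^3 = 1e12 nL, so multiply by 1e12).
Q = 5868.333 nL/s


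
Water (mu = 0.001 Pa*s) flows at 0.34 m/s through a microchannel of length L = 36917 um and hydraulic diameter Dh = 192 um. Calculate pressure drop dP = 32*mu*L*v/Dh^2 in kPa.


Step 1: Convert to SI: L = 36917e-6 m, Dh = 192e-6 m
Step 2: dP = 32 * 0.001 * 36917e-6 * 0.34 / (192e-6)^2
Step 3: dP = 10895.64 Pa
Step 4: Convert to kPa: dP = 10.9 kPa


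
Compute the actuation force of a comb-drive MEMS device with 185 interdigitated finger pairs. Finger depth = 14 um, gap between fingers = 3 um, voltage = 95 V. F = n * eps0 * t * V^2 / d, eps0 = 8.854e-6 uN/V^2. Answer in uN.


Step 1: Parameters: n=185, eps0=8.854e-6 uN/V^2, t=14 um, V=95 V, d=3 um
Step 2: V^2 = 9025
Step 3: F = 185 * 8.854e-6 * 14 * 9025 / 3
F = 68.987 uN


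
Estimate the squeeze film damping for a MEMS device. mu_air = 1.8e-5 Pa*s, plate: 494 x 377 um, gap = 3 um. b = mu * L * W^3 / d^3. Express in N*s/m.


Step 1: Convert to SI.
L = 494e-6 m, W = 377e-6 m, d = 3e-6 m
Step 2: W^3 = (377e-6)^3 = 5.36e-11 m^3
Step 3: d^3 = (3e-6)^3 = 2.70e-17 m^3
Step 4: b = 1.8e-5 * 494e-6 * 5.36e-11 / 2.70e-17
b = 1.76e-02 N*s/m


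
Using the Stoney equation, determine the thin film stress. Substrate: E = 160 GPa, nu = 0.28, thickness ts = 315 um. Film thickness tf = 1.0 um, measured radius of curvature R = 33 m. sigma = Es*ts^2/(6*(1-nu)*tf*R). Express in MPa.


Step 1: Compute numerator: Es * ts^2 = 160 * 315^2 = 15876000 (GPa*um^2)
Step 2: Compute denominator (R in um): 6*(1-nu)*tf*R = 6*0.72*1.0*33e6 = 142560000.0 (um^2)
Step 3: sigma (GPa) = 15876000 / 142560000.0 = 1.11364e-01 GPa
Step 4: Convert to MPa (x1000): sigma = 111.4 MPa


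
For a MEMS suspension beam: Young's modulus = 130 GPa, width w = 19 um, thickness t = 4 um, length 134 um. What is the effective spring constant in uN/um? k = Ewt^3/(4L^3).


Step 1: Convert E to consistent units (1 GPa = 1000 uN/um^2).
E = 130 GPa = 130000 uN/um^2
Step 2: Compute t^3 = 4^3 = 64
Step 3: Compute L^3 = 134^3 = 2406104
Step 4: k = 130000 * 19 * 64 / (4 * 2406104)
k = 16.4249 uN/um


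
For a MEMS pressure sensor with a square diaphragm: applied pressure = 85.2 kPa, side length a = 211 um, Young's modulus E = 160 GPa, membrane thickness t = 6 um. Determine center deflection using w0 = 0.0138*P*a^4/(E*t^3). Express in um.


Step 1: Convert pressure to compatible units (E is in GPa, so P in GPa).
P = 85.2 kPa = 85.2e-6 GPa
Step 2: Compute numerator: 0.0138 * P * a^4.
a^4 = 211^4 = 1982119441
numerator = 0.0138 * 85.2e-6 * 1982119441 = 2.3305e+03
Step 3: Compute denominator: E * t^3 = 160 * 6^3 = 34560
Step 4: w0 = numerator / denominator = 2.3305e+03 / 34560 = 0.0674 um


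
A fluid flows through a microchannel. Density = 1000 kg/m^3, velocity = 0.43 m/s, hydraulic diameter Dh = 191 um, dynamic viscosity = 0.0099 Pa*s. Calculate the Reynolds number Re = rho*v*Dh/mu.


Step 1: Convert Dh to meters: Dh = 191e-6 m
Step 2: Re = rho * v * Dh / mu
Re = 1000 * 0.43 * 191e-6 / 0.0099
Re = 8.296


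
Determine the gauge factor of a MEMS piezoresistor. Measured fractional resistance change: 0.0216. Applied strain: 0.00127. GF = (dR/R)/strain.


Step 1: Identify values.
dR/R = 0.0216, strain = 0.00127
Step 2: GF = (dR/R) / strain = 0.0216 / 0.00127
GF = 17.0


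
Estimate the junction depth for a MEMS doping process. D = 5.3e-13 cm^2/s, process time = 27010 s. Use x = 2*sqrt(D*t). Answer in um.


Step 1: Compute D*t = 5.3e-13 * 27010 = 1.43153e-08 cm^2
Step 2: sqrt(D*t) = 1.19647e-04 cm
Step 3: x = 2 * 1.19647e-04 cm = 2.39294e-04 cm
Step 4: Convert to um (1 cm = 1e4 um): x = 2.393 um


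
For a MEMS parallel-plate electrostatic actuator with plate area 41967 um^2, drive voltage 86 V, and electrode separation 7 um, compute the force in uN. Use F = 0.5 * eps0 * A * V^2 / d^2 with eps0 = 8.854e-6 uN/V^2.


Step 1: Identify parameters.
eps0 = 8.854e-6 uN/V^2, A = 41967 um^2, V = 86 V, d = 7 um
Step 2: Compute V^2 = 86^2 = 7396
Step 3: Compute d^2 = 7^2 = 49
Step 4: F = 0.5 * 8.854e-6 * 41967 * 7396 / 49
F = 28.043 uN


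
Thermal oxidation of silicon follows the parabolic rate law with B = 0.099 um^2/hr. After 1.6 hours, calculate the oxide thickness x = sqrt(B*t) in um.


Step 1: Compute B*t = 0.099 * 1.6 = 0.1584
Step 2: x = sqrt(0.1584)
x = 0.398 um


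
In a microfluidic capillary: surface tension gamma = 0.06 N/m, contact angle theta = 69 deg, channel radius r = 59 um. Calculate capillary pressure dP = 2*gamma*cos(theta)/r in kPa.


Step 1: cos(69 deg) = 0.3584
Step 2: Convert r to m: r = 59e-6 m
Step 3: dP = 2 * 0.06 * 0.3584 / 59e-6 = 728.9 Pa
Step 4: Convert Pa to kPa (divide by 1000).
dP = 0.73 kPa


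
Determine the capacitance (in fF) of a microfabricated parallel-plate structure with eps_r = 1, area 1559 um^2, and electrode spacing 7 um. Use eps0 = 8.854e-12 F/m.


Step 1: Convert area to m^2: A = 1559e-12 m^2
Step 2: Convert gap to m: d = 7e-6 m
Step 3: C = eps0 * eps_r * A / d
C = 8.854e-12 * 1 * 1559e-12 / 7e-6
Step 4: Convert to fF (multiply by 1e15).
C = 1.97 fF


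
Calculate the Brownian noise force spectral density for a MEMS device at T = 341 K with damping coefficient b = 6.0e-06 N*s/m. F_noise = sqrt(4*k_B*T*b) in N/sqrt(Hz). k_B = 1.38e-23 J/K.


Step 1: Compute 4 * k_B * T * b
= 4 * 1.38e-23 * 341 * 6.0e-06
= 1.1294e-25 N^2/Hz
Step 2: F_noise = sqrt(1.1294e-25)
F_noise = 3.36e-13 N/sqrt(Hz)


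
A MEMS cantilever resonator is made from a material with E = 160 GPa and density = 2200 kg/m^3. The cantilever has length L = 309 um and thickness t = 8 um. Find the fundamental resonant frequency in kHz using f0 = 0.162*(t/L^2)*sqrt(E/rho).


Step 1: Convert units to SI.
t_SI = 8e-6 m, L_SI = 309e-6 m
Step 2: Calculate sqrt(E/rho).
sqrt(160e9 / 2200) = 8528.03 m/s
Step 3: Compute f0.
f0 = 0.162 * 8e-6 / (309e-6)^2 * 8528.03 = 115754.2 Hz = 115.75 kHz


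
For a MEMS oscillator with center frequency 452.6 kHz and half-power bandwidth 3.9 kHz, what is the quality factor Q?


Step 1: Q = f0 / bandwidth
Step 2: Q = 452.6 / 3.9
Q = 116.1


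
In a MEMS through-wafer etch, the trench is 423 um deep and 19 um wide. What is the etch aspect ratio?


Step 1: AR = depth / width
Step 2: AR = 423 / 19
AR = 22.3


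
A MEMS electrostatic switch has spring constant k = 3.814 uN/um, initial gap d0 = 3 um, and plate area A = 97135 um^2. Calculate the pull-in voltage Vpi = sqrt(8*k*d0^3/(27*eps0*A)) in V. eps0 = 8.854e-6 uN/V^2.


Step 1: Compute numerator: 8 * k * d0^3 = 8 * 3.814 * 3^3 = 823.824
Step 2: Compute denominator: 27 * eps0 * A = 27 * 8.854e-6 * 97135 = 23.220899
Step 3: Vpi = sqrt(823.824 / 23.220899)
Vpi = 5.96 V


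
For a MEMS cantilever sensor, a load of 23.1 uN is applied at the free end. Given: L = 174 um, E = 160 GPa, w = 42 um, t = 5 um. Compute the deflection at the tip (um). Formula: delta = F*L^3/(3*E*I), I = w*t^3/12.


Step 1: Calculate the second moment of area.
I = w * t^3 / 12 = 42 * 5^3 / 12 = 437.5 um^4
Step 2: Convert E to consistent units (1 GPa = 1000 uN/um^2).
E = 160 GPa = 160000 uN/um^2
Step 3: Calculate tip deflection.
delta = F * L^3 / (3 * E * I)
delta = 23.1 * 174^3 / (3 * 160000 * 437.5)
delta = 0.5795 um


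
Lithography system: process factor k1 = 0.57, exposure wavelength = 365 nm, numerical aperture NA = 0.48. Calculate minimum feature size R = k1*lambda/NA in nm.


Step 1: Identify values: k1 = 0.57, lambda = 365 nm, NA = 0.48
Step 2: R = k1 * lambda / NA
R = 0.57 * 365 / 0.48
R = 433.4 nm


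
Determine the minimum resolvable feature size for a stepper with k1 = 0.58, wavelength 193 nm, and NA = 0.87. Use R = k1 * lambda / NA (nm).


Step 1: Identify values: k1 = 0.58, lambda = 193 nm, NA = 0.87
Step 2: R = k1 * lambda / NA
R = 0.58 * 193 / 0.87
R = 128.7 nm


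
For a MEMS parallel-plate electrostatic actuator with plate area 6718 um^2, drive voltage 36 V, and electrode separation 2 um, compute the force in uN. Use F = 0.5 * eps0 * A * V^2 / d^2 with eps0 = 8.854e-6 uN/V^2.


Step 1: Identify parameters.
eps0 = 8.854e-6 uN/V^2, A = 6718 um^2, V = 36 V, d = 2 um
Step 2: Compute V^2 = 36^2 = 1296
Step 3: Compute d^2 = 2^2 = 4
Step 4: F = 0.5 * 8.854e-6 * 6718 * 1296 / 4
F = 9.636 uN


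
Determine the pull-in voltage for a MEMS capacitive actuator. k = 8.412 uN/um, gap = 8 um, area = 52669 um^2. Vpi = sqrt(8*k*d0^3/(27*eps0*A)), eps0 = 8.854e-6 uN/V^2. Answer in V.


Step 1: Compute numerator: 8 * k * d0^3 = 8 * 8.412 * 8^3 = 34455.552
Step 2: Compute denominator: 27 * eps0 * A = 27 * 8.854e-6 * 52669 = 12.590946
Step 3: Vpi = sqrt(34455.552 / 12.590946)
Vpi = 52.31 V


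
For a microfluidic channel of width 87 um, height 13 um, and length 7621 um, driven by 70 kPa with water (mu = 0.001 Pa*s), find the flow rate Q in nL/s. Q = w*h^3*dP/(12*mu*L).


Step 1: Convert all dimensions to SI (meters).
w = 87e-6 m, h = 13e-6 m, L = 7621e-6 m, dP = 70e3 Pa
Step 2: Q = w * h^3 * dP / (12 * mu * L)
Q = 87e-6 * (13e-6)^3 * 70e3 / (12 * 0.001 * 7621e-6) = 1.4630331e-10 m^3/s
Step 3: Convert Q from m^3/s to nL/s (1 m^3 = 1e12 nL, so multiply by 1e12).
Q = 146.303 nL/s


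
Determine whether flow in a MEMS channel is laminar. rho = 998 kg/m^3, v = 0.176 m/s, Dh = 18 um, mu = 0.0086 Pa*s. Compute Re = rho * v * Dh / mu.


Step 1: Convert Dh to meters: Dh = 18e-6 m
Step 2: Re = rho * v * Dh / mu
Re = 998 * 0.176 * 18e-6 / 0.0086
Re = 0.368
Since Re = 0.368 is below ~2300, the flow is laminar.


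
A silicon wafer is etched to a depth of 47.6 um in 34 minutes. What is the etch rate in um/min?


Step 1: Etch rate = depth / time
Step 2: rate = 47.6 / 34
rate = 1.4 um/min


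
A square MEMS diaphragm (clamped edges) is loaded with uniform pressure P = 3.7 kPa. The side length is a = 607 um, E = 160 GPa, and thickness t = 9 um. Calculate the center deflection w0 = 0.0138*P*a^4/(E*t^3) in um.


Step 1: Convert pressure to compatible units (E is in GPa, so P in GPa).
P = 3.7 kPa = 3.7e-6 GPa
Step 2: Compute numerator: 0.0138 * P * a^4.
a^4 = 607^4 = 135754665601
numerator = 0.0138 * 3.7e-6 * 135754665601 = 6.9316e+03
Step 3: Compute denominator: E * t^3 = 160 * 9^3 = 116640
Step 4: w0 = numerator / denominator = 6.9316e+03 / 116640 = 0.0594 um


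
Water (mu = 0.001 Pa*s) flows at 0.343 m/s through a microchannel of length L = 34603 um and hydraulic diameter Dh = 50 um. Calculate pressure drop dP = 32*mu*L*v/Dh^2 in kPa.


Step 1: Convert to SI: L = 34603e-6 m, Dh = 50e-6 m
Step 2: dP = 32 * 0.001 * 34603e-6 * 0.343 / (50e-6)^2
Step 3: dP = 151921.01 Pa
Step 4: Convert to kPa: dP = 151.92 kPa


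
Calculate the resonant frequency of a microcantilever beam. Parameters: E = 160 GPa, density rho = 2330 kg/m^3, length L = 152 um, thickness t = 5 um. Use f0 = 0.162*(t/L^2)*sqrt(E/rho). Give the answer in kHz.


Step 1: Convert units to SI.
t_SI = 5e-6 m, L_SI = 152e-6 m
Step 2: Calculate sqrt(E/rho).
sqrt(160e9 / 2330) = 8286.71 m/s
Step 3: Compute f0.
f0 = 0.162 * 5e-6 / (152e-6)^2 * 8286.71 = 290522.6 Hz = 290.52 kHz


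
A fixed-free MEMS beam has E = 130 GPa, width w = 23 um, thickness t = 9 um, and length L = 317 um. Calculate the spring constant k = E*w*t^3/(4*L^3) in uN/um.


Step 1: Convert E to consistent units (1 GPa = 1000 uN/um^2).
E = 130 GPa = 130000 uN/um^2
Step 2: Compute t^3 = 9^3 = 729
Step 3: Compute L^3 = 317^3 = 31855013
Step 4: k = 130000 * 23 * 729 / (4 * 31855013)
k = 17.1065 uN/um


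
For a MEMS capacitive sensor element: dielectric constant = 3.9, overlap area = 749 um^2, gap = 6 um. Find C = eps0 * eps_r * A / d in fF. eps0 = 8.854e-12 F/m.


Step 1: Convert area to m^2: A = 749e-12 m^2
Step 2: Convert gap to m: d = 6e-6 m
Step 3: C = eps0 * eps_r * A / d
C = 8.854e-12 * 3.9 * 749e-12 / 6e-6
Step 4: Convert to fF (multiply by 1e15).
C = 4.31 fF


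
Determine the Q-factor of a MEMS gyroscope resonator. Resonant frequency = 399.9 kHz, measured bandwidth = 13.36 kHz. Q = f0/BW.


Step 1: Q = f0 / bandwidth
Step 2: Q = 399.9 / 13.36
Q = 29.9


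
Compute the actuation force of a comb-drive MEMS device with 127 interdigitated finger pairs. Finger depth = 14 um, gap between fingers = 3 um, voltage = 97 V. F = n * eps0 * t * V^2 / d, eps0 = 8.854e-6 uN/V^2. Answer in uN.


Step 1: Parameters: n=127, eps0=8.854e-6 uN/V^2, t=14 um, V=97 V, d=3 um
Step 2: V^2 = 9409
Step 3: F = 127 * 8.854e-6 * 14 * 9409 / 3
F = 49.373 uN


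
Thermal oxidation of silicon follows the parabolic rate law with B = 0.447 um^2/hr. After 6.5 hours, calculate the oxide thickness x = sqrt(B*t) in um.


Step 1: Compute B*t = 0.447 * 6.5 = 2.9055
Step 2: x = sqrt(2.9055)
x = 1.705 um


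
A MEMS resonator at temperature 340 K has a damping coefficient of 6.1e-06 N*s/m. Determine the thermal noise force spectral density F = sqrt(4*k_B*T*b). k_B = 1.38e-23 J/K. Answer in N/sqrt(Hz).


Step 1: Compute 4 * k_B * T * b
= 4 * 1.38e-23 * 340 * 6.1e-06
= 1.1448e-25 N^2/Hz
Step 2: F_noise = sqrt(1.1448e-25)
F_noise = 3.38e-13 N/sqrt(Hz)


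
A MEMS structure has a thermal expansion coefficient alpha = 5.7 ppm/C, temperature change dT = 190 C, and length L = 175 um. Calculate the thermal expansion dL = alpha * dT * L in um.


Step 1: Convert CTE: alpha = 5.7 ppm/C = 5.7e-6 /C
Step 2: dL = 5.7e-6 * 190 * 175
dL = 0.1895 um


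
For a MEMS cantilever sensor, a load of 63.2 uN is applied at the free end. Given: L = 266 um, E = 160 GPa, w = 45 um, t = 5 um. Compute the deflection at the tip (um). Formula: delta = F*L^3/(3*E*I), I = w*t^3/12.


Step 1: Calculate the second moment of area.
I = w * t^3 / 12 = 45 * 5^3 / 12 = 468.75 um^4
Step 2: Convert E to consistent units (1 GPa = 1000 uN/um^2).
E = 160 GPa = 160000 uN/um^2
Step 3: Calculate tip deflection.
delta = F * L^3 / (3 * E * I)
delta = 63.2 * 266^3 / (3 * 160000 * 468.75)
delta = 5.2866 um


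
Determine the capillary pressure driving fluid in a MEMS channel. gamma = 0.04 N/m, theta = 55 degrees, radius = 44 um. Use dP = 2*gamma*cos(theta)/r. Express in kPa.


Step 1: cos(55 deg) = 0.5736
Step 2: Convert r to m: r = 44e-6 m
Step 3: dP = 2 * 0.04 * 0.5736 / 44e-6 = 1042.9 Pa
Step 4: Convert Pa to kPa (divide by 1000).
dP = 1.04 kPa


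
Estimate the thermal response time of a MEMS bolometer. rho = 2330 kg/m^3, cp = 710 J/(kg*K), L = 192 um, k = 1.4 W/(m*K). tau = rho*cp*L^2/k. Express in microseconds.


Step 1: Convert L to m: L = 192e-6 m
Step 2: L^2 = (192e-6)^2 = 3.6864e-08 m^2
Step 3: tau = 2330 * 710 * 3.6864e-08 / 1.4 = 4.356008229e-02 s
Step 4: Convert to microseconds (multiply by 1e6).
tau = 43560.082 us


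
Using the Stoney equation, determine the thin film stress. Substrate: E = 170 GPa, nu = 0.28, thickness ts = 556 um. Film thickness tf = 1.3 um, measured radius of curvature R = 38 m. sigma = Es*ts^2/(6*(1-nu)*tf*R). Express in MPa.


Step 1: Compute numerator: Es * ts^2 = 170 * 556^2 = 52553120 (GPa*um^2)
Step 2: Compute denominator (R in um): 6*(1-nu)*tf*R = 6*0.72*1.3*38e6 = 213408000.0 (um^2)
Step 3: sigma (GPa) = 52553120 / 213408000.0 = 2.46257e-01 GPa
Step 4: Convert to MPa (x1000): sigma = 246.3 MPa


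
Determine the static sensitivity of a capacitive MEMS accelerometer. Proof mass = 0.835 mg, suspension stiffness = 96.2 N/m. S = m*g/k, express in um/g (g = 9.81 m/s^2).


Step 1: Convert mass: m = 0.835 mg = 8.35e-07 kg
Step 2: S = m * g / k = 8.35e-07 * 9.81 / 96.2
Step 3: S = 8.51e-08 m/g
Step 4: Convert to um/g: S = 0.085 um/g


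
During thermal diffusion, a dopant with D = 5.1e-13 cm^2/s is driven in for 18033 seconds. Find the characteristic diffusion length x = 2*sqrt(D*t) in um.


Step 1: Compute D*t = 5.1e-13 * 18033 = 9.19683e-09 cm^2
Step 2: sqrt(D*t) = 9.59001e-05 cm
Step 3: x = 2 * 9.59001e-05 cm = 1.918002e-04 cm
Step 4: Convert to um (1 cm = 1e4 um): x = 1.918 um


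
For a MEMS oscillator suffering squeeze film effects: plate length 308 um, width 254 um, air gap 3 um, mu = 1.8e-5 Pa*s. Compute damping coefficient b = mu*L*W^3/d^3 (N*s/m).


Step 1: Convert to SI.
L = 308e-6 m, W = 254e-6 m, d = 3e-6 m
Step 2: W^3 = (254e-6)^3 = 1.64e-11 m^3
Step 3: d^3 = (3e-6)^3 = 2.70e-17 m^3
Step 4: b = 1.8e-5 * 308e-6 * 1.64e-11 / 2.70e-17
b = 3.36e-03 N*s/m


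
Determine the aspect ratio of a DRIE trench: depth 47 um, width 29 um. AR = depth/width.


Step 1: AR = depth / width
Step 2: AR = 47 / 29
AR = 1.6


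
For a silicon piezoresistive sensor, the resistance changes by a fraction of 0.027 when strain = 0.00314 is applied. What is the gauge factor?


Step 1: Identify values.
dR/R = 0.027, strain = 0.00314
Step 2: GF = (dR/R) / strain = 0.027 / 0.00314
GF = 8.6


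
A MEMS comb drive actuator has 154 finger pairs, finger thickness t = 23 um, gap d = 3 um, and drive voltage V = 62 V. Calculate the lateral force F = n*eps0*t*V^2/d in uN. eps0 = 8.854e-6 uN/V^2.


Step 1: Parameters: n=154, eps0=8.854e-6 uN/V^2, t=23 um, V=62 V, d=3 um
Step 2: V^2 = 3844
Step 3: F = 154 * 8.854e-6 * 23 * 3844 / 3
F = 40.184 uN


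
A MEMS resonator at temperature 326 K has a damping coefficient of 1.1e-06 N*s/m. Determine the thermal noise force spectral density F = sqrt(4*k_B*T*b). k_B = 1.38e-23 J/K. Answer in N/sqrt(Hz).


Step 1: Compute 4 * k_B * T * b
= 4 * 1.38e-23 * 326 * 1.1e-06
= 1.9795e-26 N^2/Hz
Step 2: F_noise = sqrt(1.9795e-26)
F_noise = 1.41e-13 N/sqrt(Hz)


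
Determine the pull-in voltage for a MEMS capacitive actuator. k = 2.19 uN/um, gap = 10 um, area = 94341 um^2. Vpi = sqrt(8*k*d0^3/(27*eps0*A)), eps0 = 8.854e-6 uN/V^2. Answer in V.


Step 1: Compute numerator: 8 * k * d0^3 = 8 * 2.19 * 10^3 = 17520.0
Step 2: Compute denominator: 27 * eps0 * A = 27 * 8.854e-6 * 94341 = 22.552971
Step 3: Vpi = sqrt(17520.0 / 22.552971)
Vpi = 27.87 V


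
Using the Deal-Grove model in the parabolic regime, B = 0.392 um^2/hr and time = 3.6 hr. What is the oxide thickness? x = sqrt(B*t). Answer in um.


Step 1: Compute B*t = 0.392 * 3.6 = 1.4112
Step 2: x = sqrt(1.4112)
x = 1.188 um


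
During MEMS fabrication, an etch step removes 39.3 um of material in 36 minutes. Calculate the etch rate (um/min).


Step 1: Etch rate = depth / time
Step 2: rate = 39.3 / 36
rate = 1.092 um/min


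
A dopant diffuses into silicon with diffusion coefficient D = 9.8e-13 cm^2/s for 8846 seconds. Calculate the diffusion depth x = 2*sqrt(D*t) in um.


Step 1: Compute D*t = 9.8e-13 * 8846 = 8.66908e-09 cm^2
Step 2: sqrt(D*t) = 9.31079e-05 cm
Step 3: x = 2 * 9.31079e-05 cm = 1.862158e-04 cm
Step 4: Convert to um (1 cm = 1e4 um): x = 1.862 um


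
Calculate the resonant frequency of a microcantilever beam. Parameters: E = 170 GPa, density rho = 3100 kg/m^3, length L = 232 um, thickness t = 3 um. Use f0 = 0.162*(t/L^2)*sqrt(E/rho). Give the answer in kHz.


Step 1: Convert units to SI.
t_SI = 3e-6 m, L_SI = 232e-6 m
Step 2: Calculate sqrt(E/rho).
sqrt(170e9 / 3100) = 7405.32 m/s
Step 3: Compute f0.
f0 = 0.162 * 3e-6 / (232e-6)^2 * 7405.32 = 66865.8 Hz = 66.87 kHz


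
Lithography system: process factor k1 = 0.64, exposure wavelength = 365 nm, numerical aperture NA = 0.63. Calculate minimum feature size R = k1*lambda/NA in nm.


Step 1: Identify values: k1 = 0.64, lambda = 365 nm, NA = 0.63
Step 2: R = k1 * lambda / NA
R = 0.64 * 365 / 0.63
R = 370.8 nm


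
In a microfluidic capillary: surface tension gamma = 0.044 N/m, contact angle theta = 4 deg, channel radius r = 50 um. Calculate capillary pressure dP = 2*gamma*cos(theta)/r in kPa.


Step 1: cos(4 deg) = 0.9976
Step 2: Convert r to m: r = 50e-6 m
Step 3: dP = 2 * 0.044 * 0.9976 / 50e-6 = 1755.8 Pa
Step 4: Convert Pa to kPa (divide by 1000).
dP = 1.76 kPa


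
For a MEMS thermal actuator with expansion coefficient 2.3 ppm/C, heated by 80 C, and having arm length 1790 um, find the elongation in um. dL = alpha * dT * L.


Step 1: Convert CTE: alpha = 2.3 ppm/C = 2.3e-6 /C
Step 2: dL = 2.3e-6 * 80 * 1790
dL = 0.3294 um


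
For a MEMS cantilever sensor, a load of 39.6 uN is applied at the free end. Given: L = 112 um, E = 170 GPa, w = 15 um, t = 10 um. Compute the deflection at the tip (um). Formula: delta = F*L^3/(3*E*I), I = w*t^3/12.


Step 1: Calculate the second moment of area.
I = w * t^3 / 12 = 15 * 10^3 / 12 = 1250.0 um^4
Step 2: Convert E to consistent units (1 GPa = 1000 uN/um^2).
E = 170 GPa = 170000 uN/um^2
Step 3: Calculate tip deflection.
delta = F * L^3 / (3 * E * I)
delta = 39.6 * 112^3 / (3 * 170000 * 1250.0)
delta = 0.0873 um


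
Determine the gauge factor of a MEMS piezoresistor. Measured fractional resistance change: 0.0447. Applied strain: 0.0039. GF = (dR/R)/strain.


Step 1: Identify values.
dR/R = 0.0447, strain = 0.0039
Step 2: GF = (dR/R) / strain = 0.0447 / 0.0039
GF = 11.5


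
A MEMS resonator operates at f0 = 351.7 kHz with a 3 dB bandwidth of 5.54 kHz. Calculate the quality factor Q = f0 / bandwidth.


Step 1: Q = f0 / bandwidth
Step 2: Q = 351.7 / 5.54
Q = 63.5


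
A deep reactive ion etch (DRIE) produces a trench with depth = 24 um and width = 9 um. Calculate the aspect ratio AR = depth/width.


Step 1: AR = depth / width
Step 2: AR = 24 / 9
AR = 2.7


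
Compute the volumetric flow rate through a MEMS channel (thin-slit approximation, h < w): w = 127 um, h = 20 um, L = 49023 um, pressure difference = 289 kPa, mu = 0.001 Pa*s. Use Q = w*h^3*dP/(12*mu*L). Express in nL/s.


Step 1: Convert all dimensions to SI (meters).
w = 127e-6 m, h = 20e-6 m, L = 49023e-6 m, dP = 289e3 Pa
Step 2: Q = w * h^3 * dP / (12 * mu * L)
Q = 127e-6 * (20e-6)^3 * 289e3 / (12 * 0.001 * 49023e-6) = 4.9912626e-10 m^3/s
Step 3: Convert Q from m^3/s to nL/s (1 m^3 = 1e12 nL, so multiply by 1e12).
Q = 499.126 nL/s


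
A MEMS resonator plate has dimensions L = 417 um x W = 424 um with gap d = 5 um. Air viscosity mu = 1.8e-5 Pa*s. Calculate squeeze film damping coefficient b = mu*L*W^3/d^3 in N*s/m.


Step 1: Convert to SI.
L = 417e-6 m, W = 424e-6 m, d = 5e-6 m
Step 2: W^3 = (424e-6)^3 = 7.62e-11 m^3
Step 3: d^3 = (5e-6)^3 = 1.25e-16 m^3
Step 4: b = 1.8e-5 * 417e-6 * 7.62e-11 / 1.25e-16
b = 4.58e-03 N*s/m


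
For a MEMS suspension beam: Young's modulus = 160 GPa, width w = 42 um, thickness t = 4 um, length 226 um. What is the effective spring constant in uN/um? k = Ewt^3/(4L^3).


Step 1: Convert E to consistent units (1 GPa = 1000 uN/um^2).
E = 160 GPa = 160000 uN/um^2
Step 2: Compute t^3 = 4^3 = 64
Step 3: Compute L^3 = 226^3 = 11543176
Step 4: k = 160000 * 42 * 64 / (4 * 11543176)
k = 9.3146 uN/um


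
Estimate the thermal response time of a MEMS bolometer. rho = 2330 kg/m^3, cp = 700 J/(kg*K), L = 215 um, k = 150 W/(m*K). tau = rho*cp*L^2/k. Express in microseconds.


Step 1: Convert L to m: L = 215e-6 m
Step 2: L^2 = (215e-6)^2 = 4.6225e-08 m^2
Step 3: tau = 2330 * 700 * 4.6225e-08 / 150 = 5.026198e-04 s
Step 4: Convert to microseconds (multiply by 1e6).
tau = 502.62 us


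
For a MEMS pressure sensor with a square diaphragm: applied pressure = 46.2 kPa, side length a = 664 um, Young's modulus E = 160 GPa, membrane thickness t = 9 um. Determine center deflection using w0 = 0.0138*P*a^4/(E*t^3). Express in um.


Step 1: Convert pressure to compatible units (E is in GPa, so P in GPa).
P = 46.2 kPa = 46.2e-6 GPa
Step 2: Compute numerator: 0.0138 * P * a^4.
a^4 = 664^4 = 194389282816
numerator = 0.0138 * 46.2e-6 * 194389282816 = 1.239348e+05
Step 3: Compute denominator: E * t^3 = 160 * 9^3 = 116640
Step 4: w0 = numerator / denominator = 1.239348e+05 / 116640 = 1.0625 um


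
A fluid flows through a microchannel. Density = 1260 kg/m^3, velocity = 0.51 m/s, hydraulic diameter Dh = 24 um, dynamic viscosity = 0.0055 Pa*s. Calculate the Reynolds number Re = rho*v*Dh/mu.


Step 1: Convert Dh to meters: Dh = 24e-6 m
Step 2: Re = rho * v * Dh / mu
Re = 1260 * 0.51 * 24e-6 / 0.0055
Re = 2.804


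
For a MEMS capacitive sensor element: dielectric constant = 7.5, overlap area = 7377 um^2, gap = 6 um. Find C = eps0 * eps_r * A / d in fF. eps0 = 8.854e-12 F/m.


Step 1: Convert area to m^2: A = 7377e-12 m^2
Step 2: Convert gap to m: d = 6e-6 m
Step 3: C = eps0 * eps_r * A / d
C = 8.854e-12 * 7.5 * 7377e-12 / 6e-6
Step 4: Convert to fF (multiply by 1e15).
C = 81.64 fF


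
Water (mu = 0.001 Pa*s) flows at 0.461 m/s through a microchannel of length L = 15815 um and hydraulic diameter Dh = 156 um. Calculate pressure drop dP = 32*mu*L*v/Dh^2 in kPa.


Step 1: Convert to SI: L = 15815e-6 m, Dh = 156e-6 m
Step 2: dP = 32 * 0.001 * 15815e-6 * 0.461 / (156e-6)^2
Step 3: dP = 9586.74 Pa
Step 4: Convert to kPa: dP = 9.59 kPa


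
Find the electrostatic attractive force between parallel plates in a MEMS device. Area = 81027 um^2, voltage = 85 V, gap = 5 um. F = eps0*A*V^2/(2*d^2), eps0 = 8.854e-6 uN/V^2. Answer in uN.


Step 1: Identify parameters.
eps0 = 8.854e-6 uN/V^2, A = 81027 um^2, V = 85 V, d = 5 um
Step 2: Compute V^2 = 85^2 = 7225
Step 3: Compute d^2 = 5^2 = 25
Step 4: F = 0.5 * 8.854e-6 * 81027 * 7225 / 25
F = 103.666 uN


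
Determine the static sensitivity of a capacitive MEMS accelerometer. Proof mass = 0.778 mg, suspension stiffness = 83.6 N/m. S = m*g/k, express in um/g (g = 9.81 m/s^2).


Step 1: Convert mass: m = 0.778 mg = 7.78e-07 kg
Step 2: S = m * g / k = 7.78e-07 * 9.81 / 83.6
Step 3: S = 9.13e-08 m/g
Step 4: Convert to um/g: S = 0.091 um/g


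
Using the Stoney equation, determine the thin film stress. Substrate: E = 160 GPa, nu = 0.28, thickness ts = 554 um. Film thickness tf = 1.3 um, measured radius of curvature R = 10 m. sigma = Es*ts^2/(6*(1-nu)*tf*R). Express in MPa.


Step 1: Compute numerator: Es * ts^2 = 160 * 554^2 = 49106560 (GPa*um^2)
Step 2: Compute denominator (R in um): 6*(1-nu)*tf*R = 6*0.72*1.3*10e6 = 56160000.0 (um^2)
Step 3: sigma (GPa) = 49106560 / 56160000.0 = 8.74405e-01 GPa
Step 4: Convert to MPa (x1000): sigma = 874.4 MPa


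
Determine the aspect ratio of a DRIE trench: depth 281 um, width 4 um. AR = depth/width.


Step 1: AR = depth / width
Step 2: AR = 281 / 4
AR = 70.3


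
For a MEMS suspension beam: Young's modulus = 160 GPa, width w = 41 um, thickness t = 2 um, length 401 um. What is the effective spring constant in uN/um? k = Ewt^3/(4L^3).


Step 1: Convert E to consistent units (1 GPa = 1000 uN/um^2).
E = 160 GPa = 160000 uN/um^2
Step 2: Compute t^3 = 2^3 = 8
Step 3: Compute L^3 = 401^3 = 64481201
Step 4: k = 160000 * 41 * 8 / (4 * 64481201)
k = 0.2035 uN/um


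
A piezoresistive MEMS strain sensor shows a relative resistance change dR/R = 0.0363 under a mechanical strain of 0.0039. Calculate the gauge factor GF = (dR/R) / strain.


Step 1: Identify values.
dR/R = 0.0363, strain = 0.0039
Step 2: GF = (dR/R) / strain = 0.0363 / 0.0039
GF = 9.3


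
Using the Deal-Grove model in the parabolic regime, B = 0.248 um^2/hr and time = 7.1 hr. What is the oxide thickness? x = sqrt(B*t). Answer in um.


Step 1: Compute B*t = 0.248 * 7.1 = 1.7608
Step 2: x = sqrt(1.7608)
x = 1.327 um


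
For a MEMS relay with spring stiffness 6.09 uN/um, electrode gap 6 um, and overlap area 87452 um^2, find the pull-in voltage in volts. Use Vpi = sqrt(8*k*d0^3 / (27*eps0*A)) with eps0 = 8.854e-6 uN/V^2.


Step 1: Compute numerator: 8 * k * d0^3 = 8 * 6.09 * 6^3 = 10523.52
Step 2: Compute denominator: 27 * eps0 * A = 27 * 8.854e-6 * 87452 = 20.9061
Step 3: Vpi = sqrt(10523.52 / 20.9061)
Vpi = 22.44 V


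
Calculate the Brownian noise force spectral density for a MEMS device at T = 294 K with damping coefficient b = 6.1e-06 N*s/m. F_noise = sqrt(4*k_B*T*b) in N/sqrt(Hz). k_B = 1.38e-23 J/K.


Step 1: Compute 4 * k_B * T * b
= 4 * 1.38e-23 * 294 * 6.1e-06
= 9.8996e-26 N^2/Hz
Step 2: F_noise = sqrt(9.8996e-26)
F_noise = 3.15e-13 N/sqrt(Hz)


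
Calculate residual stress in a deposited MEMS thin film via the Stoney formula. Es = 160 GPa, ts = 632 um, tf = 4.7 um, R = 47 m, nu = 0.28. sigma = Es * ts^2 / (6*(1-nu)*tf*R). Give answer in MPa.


Step 1: Compute numerator: Es * ts^2 = 160 * 632^2 = 63907840 (GPa*um^2)
Step 2: Compute denominator (R in um): 6*(1-nu)*tf*R = 6*0.72*4.7*47e6 = 954288000.0 (um^2)
Step 3: sigma (GPa) = 63907840 / 954288000.0 = 6.6969e-02 GPa
Step 4: Convert to MPa (x1000): sigma = 67.0 MPa


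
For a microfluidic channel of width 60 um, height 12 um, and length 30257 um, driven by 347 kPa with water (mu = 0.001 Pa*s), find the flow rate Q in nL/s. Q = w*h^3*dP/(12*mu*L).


Step 1: Convert all dimensions to SI (meters).
w = 60e-6 m, h = 12e-6 m, L = 30257e-6 m, dP = 347e3 Pa
Step 2: Q = w * h^3 * dP / (12 * mu * L)
Q = 60e-6 * (12e-6)^3 * 347e3 / (12 * 0.001 * 30257e-6) = 9.908715e-11 m^3/s
Step 3: Convert Q from m^3/s to nL/s (1 m^3 = 1e12 nL, so multiply by 1e12).
Q = 99.087 nL/s


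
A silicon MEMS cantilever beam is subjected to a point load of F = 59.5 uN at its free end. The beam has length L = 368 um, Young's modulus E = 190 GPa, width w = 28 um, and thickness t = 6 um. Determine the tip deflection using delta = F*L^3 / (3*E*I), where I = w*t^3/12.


Step 1: Calculate the second moment of area.
I = w * t^3 / 12 = 28 * 6^3 / 12 = 504.0 um^4
Step 2: Convert E to consistent units (1 GPa = 1000 uN/um^2).
E = 190 GPa = 190000 uN/um^2
Step 3: Calculate tip deflection.
delta = F * L^3 / (3 * E * I)
delta = 59.5 * 368^3 / (3 * 190000 * 504.0)
delta = 10.3218 um


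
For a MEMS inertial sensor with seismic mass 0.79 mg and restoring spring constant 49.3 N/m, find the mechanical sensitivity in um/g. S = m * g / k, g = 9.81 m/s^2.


Step 1: Convert mass: m = 0.79 mg = 7.90e-07 kg
Step 2: S = m * g / k = 7.90e-07 * 9.81 / 49.3
Step 3: S = 1.57e-07 m/g
Step 4: Convert to um/g: S = 0.157 um/g


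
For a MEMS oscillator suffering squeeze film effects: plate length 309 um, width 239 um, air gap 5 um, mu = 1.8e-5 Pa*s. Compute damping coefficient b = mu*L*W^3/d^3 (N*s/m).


Step 1: Convert to SI.
L = 309e-6 m, W = 239e-6 m, d = 5e-6 m
Step 2: W^3 = (239e-6)^3 = 1.37e-11 m^3
Step 3: d^3 = (5e-6)^3 = 1.25e-16 m^3
Step 4: b = 1.8e-5 * 309e-6 * 1.37e-11 / 1.25e-16
b = 6.07e-04 N*s/m


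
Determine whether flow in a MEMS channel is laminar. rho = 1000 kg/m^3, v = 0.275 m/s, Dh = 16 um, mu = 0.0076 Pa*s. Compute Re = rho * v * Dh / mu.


Step 1: Convert Dh to meters: Dh = 16e-6 m
Step 2: Re = rho * v * Dh / mu
Re = 1000 * 0.275 * 16e-6 / 0.0076
Re = 0.579
Since Re = 0.579 is below ~2300, the flow is laminar.


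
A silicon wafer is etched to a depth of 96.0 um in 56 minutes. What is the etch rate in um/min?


Step 1: Etch rate = depth / time
Step 2: rate = 96.0 / 56
rate = 1.714 um/min


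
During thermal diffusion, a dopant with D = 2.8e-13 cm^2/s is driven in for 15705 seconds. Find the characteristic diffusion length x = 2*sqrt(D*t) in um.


Step 1: Compute D*t = 2.8e-13 * 15705 = 4.3974e-09 cm^2
Step 2: sqrt(D*t) = 6.63129e-05 cm
Step 3: x = 2 * 6.63129e-05 cm = 1.326258e-04 cm
Step 4: Convert to um (1 cm = 1e4 um): x = 1.326 um


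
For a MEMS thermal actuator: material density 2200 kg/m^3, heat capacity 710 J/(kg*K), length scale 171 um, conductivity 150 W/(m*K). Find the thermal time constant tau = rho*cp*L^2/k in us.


Step 1: Convert L to m: L = 171e-6 m
Step 2: L^2 = (171e-6)^2 = 2.9241e-08 m^2
Step 3: tau = 2200 * 710 * 2.9241e-08 / 150 = 3.0449628e-04 s
Step 4: Convert to microseconds (multiply by 1e6).
tau = 304.496 us


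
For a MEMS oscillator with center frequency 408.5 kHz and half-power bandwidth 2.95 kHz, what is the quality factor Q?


Step 1: Q = f0 / bandwidth
Step 2: Q = 408.5 / 2.95
Q = 138.5


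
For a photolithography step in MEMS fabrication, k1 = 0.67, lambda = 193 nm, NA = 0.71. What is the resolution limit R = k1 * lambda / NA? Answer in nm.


Step 1: Identify values: k1 = 0.67, lambda = 193 nm, NA = 0.71
Step 2: R = k1 * lambda / NA
R = 0.67 * 193 / 0.71
R = 182.1 nm


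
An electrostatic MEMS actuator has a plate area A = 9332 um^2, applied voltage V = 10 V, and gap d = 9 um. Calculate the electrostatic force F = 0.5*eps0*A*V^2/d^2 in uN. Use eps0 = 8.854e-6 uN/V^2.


Step 1: Identify parameters.
eps0 = 8.854e-6 uN/V^2, A = 9332 um^2, V = 10 V, d = 9 um
Step 2: Compute V^2 = 10^2 = 100
Step 3: Compute d^2 = 9^2 = 81
Step 4: F = 0.5 * 8.854e-6 * 9332 * 100 / 81
F = 0.051 uN


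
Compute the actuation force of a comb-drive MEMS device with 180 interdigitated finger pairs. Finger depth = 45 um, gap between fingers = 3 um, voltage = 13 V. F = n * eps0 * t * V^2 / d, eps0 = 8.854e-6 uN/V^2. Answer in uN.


Step 1: Parameters: n=180, eps0=8.854e-6 uN/V^2, t=45 um, V=13 V, d=3 um
Step 2: V^2 = 169
Step 3: F = 180 * 8.854e-6 * 45 * 169 / 3
F = 4.04 uN


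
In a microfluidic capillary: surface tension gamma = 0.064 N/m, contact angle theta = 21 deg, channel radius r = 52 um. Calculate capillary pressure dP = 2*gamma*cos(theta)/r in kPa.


Step 1: cos(21 deg) = 0.9336
Step 2: Convert r to m: r = 52e-6 m
Step 3: dP = 2 * 0.064 * 0.9336 / 52e-6 = 2298.1 Pa
Step 4: Convert Pa to kPa (divide by 1000).
dP = 2.3 kPa


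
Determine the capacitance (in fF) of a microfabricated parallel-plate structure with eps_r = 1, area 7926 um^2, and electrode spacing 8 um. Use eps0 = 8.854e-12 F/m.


Step 1: Convert area to m^2: A = 7926e-12 m^2
Step 2: Convert gap to m: d = 8e-6 m
Step 3: C = eps0 * eps_r * A / d
C = 8.854e-12 * 1 * 7926e-12 / 8e-6
Step 4: Convert to fF (multiply by 1e15).
C = 8.77 fF


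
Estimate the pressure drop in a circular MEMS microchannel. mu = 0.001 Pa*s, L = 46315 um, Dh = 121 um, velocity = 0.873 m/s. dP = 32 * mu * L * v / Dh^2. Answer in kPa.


Step 1: Convert to SI: L = 46315e-6 m, Dh = 121e-6 m
Step 2: dP = 32 * 0.001 * 46315e-6 * 0.873 / (121e-6)^2
Step 3: dP = 88372.09 Pa
Step 4: Convert to kPa: dP = 88.37 kPa


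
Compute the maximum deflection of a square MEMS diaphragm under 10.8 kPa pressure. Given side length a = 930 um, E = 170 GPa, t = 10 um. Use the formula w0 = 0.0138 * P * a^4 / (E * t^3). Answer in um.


Step 1: Convert pressure to compatible units (E is in GPa, so P in GPa).
P = 10.8 kPa = 10.8e-6 GPa
Step 2: Compute numerator: 0.0138 * P * a^4.
a^4 = 930^4 = 748052010000
numerator = 0.0138 * 10.8e-6 * 748052010000 = 1.1149e+05
Step 3: Compute denominator: E * t^3 = 170 * 10^3 = 170000
Step 4: w0 = numerator / denominator = 1.1149e+05 / 170000 = 0.6558 um


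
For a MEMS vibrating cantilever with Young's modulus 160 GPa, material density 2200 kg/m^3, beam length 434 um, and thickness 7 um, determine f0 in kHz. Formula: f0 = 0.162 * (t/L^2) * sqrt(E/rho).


Step 1: Convert units to SI.
t_SI = 7e-6 m, L_SI = 434e-6 m
Step 2: Calculate sqrt(E/rho).
sqrt(160e9 / 2200) = 8528.03 m/s
Step 3: Compute f0.
f0 = 0.162 * 7e-6 / (434e-6)^2 * 8528.03 = 51343.1 Hz = 51.34 kHz


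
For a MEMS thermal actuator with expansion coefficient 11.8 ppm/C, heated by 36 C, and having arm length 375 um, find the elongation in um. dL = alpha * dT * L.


Step 1: Convert CTE: alpha = 11.8 ppm/C = 11.8e-6 /C
Step 2: dL = 11.8e-6 * 36 * 375
dL = 0.1593 um


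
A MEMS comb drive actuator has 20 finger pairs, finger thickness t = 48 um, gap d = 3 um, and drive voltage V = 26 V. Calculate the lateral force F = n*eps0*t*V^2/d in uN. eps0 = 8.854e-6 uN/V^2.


Step 1: Parameters: n=20, eps0=8.854e-6 uN/V^2, t=48 um, V=26 V, d=3 um
Step 2: V^2 = 676
Step 3: F = 20 * 8.854e-6 * 48 * 676 / 3
F = 1.915 uN


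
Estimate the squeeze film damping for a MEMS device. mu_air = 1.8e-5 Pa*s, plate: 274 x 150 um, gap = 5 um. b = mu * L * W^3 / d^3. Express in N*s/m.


Step 1: Convert to SI.
L = 274e-6 m, W = 150e-6 m, d = 5e-6 m
Step 2: W^3 = (150e-6)^3 = 3.37e-12 m^3
Step 3: d^3 = (5e-6)^3 = 1.25e-16 m^3
Step 4: b = 1.8e-5 * 274e-6 * 3.37e-12 / 1.25e-16
b = 1.33e-04 N*s/m


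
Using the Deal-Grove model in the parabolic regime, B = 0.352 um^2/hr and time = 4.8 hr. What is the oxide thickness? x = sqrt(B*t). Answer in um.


Step 1: Compute B*t = 0.352 * 4.8 = 1.6896
Step 2: x = sqrt(1.6896)
x = 1.3 um


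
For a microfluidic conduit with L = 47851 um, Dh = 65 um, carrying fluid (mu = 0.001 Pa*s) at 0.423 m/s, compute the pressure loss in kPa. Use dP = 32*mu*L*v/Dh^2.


Step 1: Convert to SI: L = 47851e-6 m, Dh = 65e-6 m
Step 2: dP = 32 * 0.001 * 47851e-6 * 0.423 / (65e-6)^2
Step 3: dP = 153304.41 Pa
Step 4: Convert to kPa: dP = 153.3 kPa


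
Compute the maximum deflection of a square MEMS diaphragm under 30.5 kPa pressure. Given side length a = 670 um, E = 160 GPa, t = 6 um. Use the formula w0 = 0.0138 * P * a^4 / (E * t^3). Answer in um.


Step 1: Convert pressure to compatible units (E is in GPa, so P in GPa).
P = 30.5 kPa = 30.5e-6 GPa
Step 2: Compute numerator: 0.0138 * P * a^4.
a^4 = 670^4 = 201511210000
numerator = 0.0138 * 30.5e-6 * 201511210000 = 8.481607e+04
Step 3: Compute denominator: E * t^3 = 160 * 6^3 = 34560
Step 4: w0 = numerator / denominator = 8.481607e+04 / 34560 = 2.4542 um


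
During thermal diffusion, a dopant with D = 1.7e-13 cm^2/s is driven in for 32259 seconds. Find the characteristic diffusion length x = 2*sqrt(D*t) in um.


Step 1: Compute D*t = 1.7e-13 * 32259 = 5.48403e-09 cm^2
Step 2: sqrt(D*t) = 7.40542e-05 cm
Step 3: x = 2 * 7.40542e-05 cm = 1.481084e-04 cm
Step 4: Convert to um (1 cm = 1e4 um): x = 1.481 um


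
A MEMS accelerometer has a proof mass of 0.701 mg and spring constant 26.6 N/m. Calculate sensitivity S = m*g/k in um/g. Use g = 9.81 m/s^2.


Step 1: Convert mass: m = 0.701 mg = 7.01e-07 kg
Step 2: S = m * g / k = 7.01e-07 * 9.81 / 26.6
Step 3: S = 2.59e-07 m/g
Step 4: Convert to um/g: S = 0.259 um/g


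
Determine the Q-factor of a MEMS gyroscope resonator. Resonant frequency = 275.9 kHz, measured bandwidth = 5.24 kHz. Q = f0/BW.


Step 1: Q = f0 / bandwidth
Step 2: Q = 275.9 / 5.24
Q = 52.7


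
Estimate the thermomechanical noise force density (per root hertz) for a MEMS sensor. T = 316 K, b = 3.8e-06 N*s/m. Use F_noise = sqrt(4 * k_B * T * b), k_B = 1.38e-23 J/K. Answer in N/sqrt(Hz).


Step 1: Compute 4 * k_B * T * b
= 4 * 1.38e-23 * 316 * 3.8e-06
= 6.6284e-26 N^2/Hz
Step 2: F_noise = sqrt(6.6284e-26)
F_noise = 2.57e-13 N/sqrt(Hz)


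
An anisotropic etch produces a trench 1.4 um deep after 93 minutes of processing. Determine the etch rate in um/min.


Step 1: Etch rate = depth / time
Step 2: rate = 1.4 / 93
rate = 0.015 um/min


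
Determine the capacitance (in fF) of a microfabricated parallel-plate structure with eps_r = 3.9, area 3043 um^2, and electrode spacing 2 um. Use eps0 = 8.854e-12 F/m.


Step 1: Convert area to m^2: A = 3043e-12 m^2
Step 2: Convert gap to m: d = 2e-6 m
Step 3: C = eps0 * eps_r * A / d
C = 8.854e-12 * 3.9 * 3043e-12 / 2e-6
Step 4: Convert to fF (multiply by 1e15).
C = 52.54 fF
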